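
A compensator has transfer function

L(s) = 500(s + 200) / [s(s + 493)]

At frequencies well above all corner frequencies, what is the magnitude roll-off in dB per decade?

-20 dB/decade

Each pole contributes −20 dB/decade at high frequency; each zero contributes +20 dB/decade.
Net: 1 zero(s) − 2 pole(s) → -20 dB/decade.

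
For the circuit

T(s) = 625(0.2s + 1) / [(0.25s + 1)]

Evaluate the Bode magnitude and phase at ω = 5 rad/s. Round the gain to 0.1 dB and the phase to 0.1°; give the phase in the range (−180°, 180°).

54.8 dB, -6.3°

At ω = 5 rad/s:
zero (1 + j5·0.2) = 1 + j1 → |·| ≈ 1.4142, ∠ ≈ 45.00°
pole (1 + j5·0.25) = 1 + j1.25 → |·| ≈ 1.6008, ∠ ≈ 51.34°
|T| = 625 · 1.4142 / (1.6008) ≈ 552.15
Gain = 20 log₁₀(552.15) ≈ 54.84 dB
∠T = (45.00°) − (51.34°) = -6.34°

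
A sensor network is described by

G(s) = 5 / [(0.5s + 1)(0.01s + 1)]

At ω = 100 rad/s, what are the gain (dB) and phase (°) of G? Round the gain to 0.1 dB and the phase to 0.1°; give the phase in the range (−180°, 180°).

-23.0 dB, -133.9°

At ω = 100 rad/s:
pole (1 + j100·0.5) = 1 + j50 → |·| ≈ 50.01, ∠ ≈ 88.85°
pole (1 + j100·0.01) = 1 + j1 → |·| ≈ 1.4142, ∠ ≈ 45.00°
|G| = 5 · 1 / (50.01 · 1.4142) ≈ 0.070697
Gain = 20 log₁₀(0.070697) ≈ -23.01 dB
∠G = (0°) − (88.85° + 45.00°) = -133.85°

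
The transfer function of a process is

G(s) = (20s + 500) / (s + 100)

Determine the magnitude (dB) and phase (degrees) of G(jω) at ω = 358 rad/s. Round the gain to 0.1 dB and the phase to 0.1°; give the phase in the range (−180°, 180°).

Substitute s = j358:
Numerator: 20(j358) + 500 = 500 + j7160
Denominator: (j358) + 100 = 100 + j358
|N| = √(500² + 7160²) ≈ 7177.4, ∠N ≈ 86.01°
|D| = √(100² + 358²) ≈ 371.7, ∠D ≈ 74.39°
|G| = 7177.4 / 371.7 ≈ 19.31
Gain = 20 log₁₀(19.31) ≈ 25.72 dB
∠G = 86.01° − 74.39° = 11.62°

25.7 dB, 11.6°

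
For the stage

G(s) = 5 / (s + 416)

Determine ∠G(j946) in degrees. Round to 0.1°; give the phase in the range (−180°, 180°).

At s = jω = j946:
pole (s+416): 416 + j946 → |·| = √(416²+946²) = √1067972 ≈ 1033.4, ∠ = arctan(946/416) ≈ 66.26°
∠G = 0.00° − 66.26° = -66.26°

-66.3°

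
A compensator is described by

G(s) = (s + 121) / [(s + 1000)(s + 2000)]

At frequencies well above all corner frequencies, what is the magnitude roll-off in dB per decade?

Each pole contributes −20 dB/decade at high frequency; each zero contributes +20 dB/decade.
Net: 1 zero(s) − 2 pole(s) → -20 dB/decade.

-20 dB/decade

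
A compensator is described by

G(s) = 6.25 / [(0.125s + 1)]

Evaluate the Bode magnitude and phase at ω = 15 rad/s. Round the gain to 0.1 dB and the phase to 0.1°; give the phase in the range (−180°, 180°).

9.4 dB, -61.9°

At ω = 15 rad/s:
pole (1 + j15·0.125) = 1 + j1.875 → |·| ≈ 2.125, ∠ ≈ 61.93°
|G| = 6.25 · 1 / (2.125) ≈ 2.9412
Gain = 20 log₁₀(2.9412) ≈ 9.37 dB
∠G = (0°) − (61.93°) = -61.93°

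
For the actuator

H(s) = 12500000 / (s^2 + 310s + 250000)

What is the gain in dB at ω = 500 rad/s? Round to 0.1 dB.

38.1 dB

At s = jω = j500:
quadratic: (j500)² + 310·j500 + 250000 = 0 + j155000 → |·| ≈ 1.55e+05, ∠ ≈ 90.00°
|H| = 12500000 / 1.55e+05 ≈ 80.645
Gain = 20 log₁₀(80.645) ≈ 38.13 dB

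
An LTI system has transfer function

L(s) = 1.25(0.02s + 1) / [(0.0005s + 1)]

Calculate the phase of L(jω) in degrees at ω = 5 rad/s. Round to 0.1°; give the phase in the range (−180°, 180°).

5.6°

At ω = 5 rad/s:
zero (1 + j5·0.02) = 1 + j0.1 → |·| ≈ 1.005, ∠ ≈ 5.71°
pole (1 + j5·0.0005) = 1 + j0.0025 → |·| ≈ 1, ∠ ≈ 0.14°
∠L = (5.71°) − (0.14°) = 5.57°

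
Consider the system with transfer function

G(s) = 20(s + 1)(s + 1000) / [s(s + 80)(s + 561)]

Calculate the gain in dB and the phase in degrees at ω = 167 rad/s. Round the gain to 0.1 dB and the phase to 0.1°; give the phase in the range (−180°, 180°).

-14.6 dB, -71.8°

At s = jω = j167:
zero (s+1): 1 + j167 → |·| = √(1²+167²) = √27890 ≈ 167, ∠ = arctan(167/1) ≈ 89.66°
zero (s+1000): 1000 + j167 → |·| = √(1000²+167²) = √1027889 ≈ 1013.8, ∠ = arctan(167/1000) ≈ 9.48°
pole (s+80): 80 + j167 → |·| = √(80²+167²) = √34289 ≈ 185.17, ∠ = arctan(167/80) ≈ 64.40°
pole (s+561): 561 + j167 → |·| = √(561²+167²) = √342610 ≈ 585.33, ∠ = arctan(167/561) ≈ 16.58°
pole at origin: |s| = 167, ∠ = 90.00° (in denominator)
|G| = 20 · 1.693e+05 / 1.81e+07 ≈ 0.18707
Gain = 20 log₁₀(0.18707) ≈ -14.56 dB
∠G = 99.14° − 170.98° = -71.84°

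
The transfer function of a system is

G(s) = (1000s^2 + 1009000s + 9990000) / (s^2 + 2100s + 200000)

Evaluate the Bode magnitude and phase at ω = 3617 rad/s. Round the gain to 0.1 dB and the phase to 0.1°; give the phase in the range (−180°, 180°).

59.2 dB, 14.9°

Substitute s = j3617:
Numerator: 1000(j3617)^2 + 1009000(j3617) + 9990000 = -13072699000 + j3649553000
Denominator: (j3617)^2 + 2100(j3617) + 200000 = -12882689 + j7595700
|N| = √(13072699000² + 3649553000²) ≈ 1.3573e+10, ∠N ≈ 164.40°
|D| = √(12882689² + 7595700²) ≈ 1.4955e+07, ∠D ≈ 149.48°
|G| = 1.3573e+10 / 1.4955e+07 ≈ 907.59
Gain = 20 log₁₀(907.59) ≈ 59.16 dB
∠G = 164.40° − 149.48° = 14.92°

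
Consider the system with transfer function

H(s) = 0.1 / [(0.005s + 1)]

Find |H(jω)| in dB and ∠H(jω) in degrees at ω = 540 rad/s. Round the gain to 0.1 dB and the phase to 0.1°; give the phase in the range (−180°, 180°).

-29.2 dB, -69.7°

At ω = 540 rad/s:
pole (1 + j540·0.005) = 1 + j2.7 → |·| ≈ 2.8792, ∠ ≈ 69.68°
|H| = 0.1 · 1 / (2.8792) ≈ 0.034732
Gain = 20 log₁₀(0.034732) ≈ -29.19 dB
∠H = (0°) − (69.68°) = -69.68°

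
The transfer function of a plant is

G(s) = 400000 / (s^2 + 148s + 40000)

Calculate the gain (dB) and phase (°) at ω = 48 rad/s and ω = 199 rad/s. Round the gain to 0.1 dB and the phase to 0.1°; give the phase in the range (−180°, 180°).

At s = jω = j48:
quadratic: (j48)² + 148·j48 + 40000 = 37696 + j7104 → |·| ≈ 38360, ∠ ≈ 10.67°
|G| = 400000 / 38360 ≈ 10.428
Gain = 20 log₁₀(10.428) ≈ 20.36 dB
∠G = 0.00° − 10.67° = -10.67°

At s = jω = j199:
quadratic: (j199)² + 148·j199 + 40000 = 399 + j29452 → |·| ≈ 29455, ∠ ≈ 89.22°
|G| = 400000 / 29455 ≈ 13.58
Gain = 20 log₁₀(13.58) ≈ 22.66 dB
∠G = 0.00° − 89.22° = -89.22°

ω = 48: 20.4 dB, -10.7°; ω = 199: 22.7 dB, -89.2°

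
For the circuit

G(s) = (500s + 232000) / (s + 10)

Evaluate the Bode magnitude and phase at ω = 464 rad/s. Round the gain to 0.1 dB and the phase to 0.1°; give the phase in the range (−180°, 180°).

57.0 dB, -43.8°

Substitute s = j464:
Numerator: 500(j464) + 232000 = 232000 + j232000
Denominator: (j464) + 10 = 10 + j464
|N| = √(232000² + 232000²) ≈ 3.281e+05, ∠N ≈ 45.00°
|D| = √(10² + 464²) ≈ 464.11, ∠D ≈ 88.77°
|G| = 3.281e+05 / 464.11 ≈ 706.94
Gain = 20 log₁₀(706.94) ≈ 56.99 dB
∠G = 45.00° − 88.77° = -43.77°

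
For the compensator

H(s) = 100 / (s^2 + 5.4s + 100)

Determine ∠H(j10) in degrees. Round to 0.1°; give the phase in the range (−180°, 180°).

-90.0°

At s = jω = j10:
quadratic: (j10)² + 5.4·j10 + 100 = 0 + j54 → |·| ≈ 54, ∠ ≈ 90.00°
∠H = 0.00° − 90.00° = -90.00°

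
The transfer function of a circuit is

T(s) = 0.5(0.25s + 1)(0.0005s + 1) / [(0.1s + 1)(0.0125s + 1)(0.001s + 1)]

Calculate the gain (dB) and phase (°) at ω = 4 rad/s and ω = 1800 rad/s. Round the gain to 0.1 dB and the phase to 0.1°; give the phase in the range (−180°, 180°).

At ω = 4 rad/s:
zero (1 + j4·0.25) = 1 + j1 → |·| ≈ 1.4142, ∠ ≈ 45.00°
zero (1 + j4·0.0005) = 1 + j0.002 → |·| ≈ 1, ∠ ≈ 0.11°
pole (1 + j4·0.1) = 1 + j0.4 → |·| ≈ 1.077, ∠ ≈ 21.80°
pole (1 + j4·0.0125) = 1 + j0.05 → |·| ≈ 1.0012, ∠ ≈ 2.86°
pole (1 + j4·0.001) = 1 + j0.004 → |·| ≈ 1, ∠ ≈ 0.23°
|T| = 0.5 · 1.4142 · 1 / (1.077 · 1.0012 · 1) ≈ 0.65576
Gain = 20 log₁₀(0.65576) ≈ -3.67 dB
∠T = (45.00° + 0.11°) − (21.80° + 2.86° + 0.23°) = 20.22°

At ω = 1800 rad/s:
zero (1 + j1800·0.25) = 1 + j450 → |·| ≈ 450, ∠ ≈ 89.87°
zero (1 + j1800·0.0005) = 1 + j0.9 → |·| ≈ 1.3454, ∠ ≈ 41.99°
pole (1 + j1800·0.1) = 1 + j180 → |·| ≈ 180, ∠ ≈ 89.68°
pole (1 + j1800·0.0125) = 1 + j22.5 → |·| ≈ 22.522, ∠ ≈ 87.46°
pole (1 + j1800·0.001) = 1 + j1.8 → |·| ≈ 2.0591, ∠ ≈ 60.95°
|T| = 0.5 · 450 · 1.3454 / (180 · 22.522 · 2.0591) ≈ 0.036264
Gain = 20 log₁₀(0.036264) ≈ -28.81 dB
∠T = (89.87° + 41.99°) − (89.68° + 87.46° + 60.95°) = -106.23°

ω = 4: -3.7 dB, 20.2°; ω = 1800: -28.8 dB, -106.2°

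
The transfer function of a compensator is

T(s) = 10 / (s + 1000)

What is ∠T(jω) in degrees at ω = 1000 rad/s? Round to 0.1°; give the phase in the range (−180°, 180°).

-45.0°

At s = jω = j1000:
pole (s+1000): 1000 + j1000 → |·| = √(1000²+1000²) = √2000000 ≈ 1414.2, ∠ = arctan(1000/1000) ≈ 45.00°
∠T = 0.00° − 45.00° = -45.00°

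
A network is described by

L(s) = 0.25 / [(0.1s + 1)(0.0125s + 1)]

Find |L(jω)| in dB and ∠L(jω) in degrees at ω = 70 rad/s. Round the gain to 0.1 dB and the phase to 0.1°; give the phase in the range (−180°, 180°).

At ω = 70 rad/s:
pole (1 + j70·0.1) = 1 + j7 → |·| ≈ 7.0711, ∠ ≈ 81.87°
pole (1 + j70·0.0125) = 1 + j0.875 → |·| ≈ 1.3288, ∠ ≈ 41.19°
|L| = 0.25 · 1 / (7.0711 · 1.3288) ≈ 0.026607
Gain = 20 log₁₀(0.026607) ≈ -31.50 dB
∠L = (0°) − (81.87° + 41.19°) = -123.06°

-31.5 dB, -123.1°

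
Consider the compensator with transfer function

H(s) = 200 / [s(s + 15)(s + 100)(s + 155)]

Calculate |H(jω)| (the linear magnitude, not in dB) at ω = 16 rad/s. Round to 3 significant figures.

3.61e-05

At s = jω = j16:
pole (s+15): 15 + j16 → |·| = √(15²+16²) = √481 ≈ 21.932, ∠ = arctan(16/15) ≈ 46.85°
pole (s+100): 100 + j16 → |·| = √(100²+16²) = √10256 ≈ 101.27, ∠ = arctan(16/100) ≈ 9.09°
pole (s+155): 155 + j16 → |·| = √(155²+16²) = √24281 ≈ 155.82, ∠ = arctan(16/155) ≈ 5.89°
pole at origin: |s| = 16, ∠ = 90.00° (in denominator)
|H| = 200 / 5.5374e+06 ≈ 3.6118e-05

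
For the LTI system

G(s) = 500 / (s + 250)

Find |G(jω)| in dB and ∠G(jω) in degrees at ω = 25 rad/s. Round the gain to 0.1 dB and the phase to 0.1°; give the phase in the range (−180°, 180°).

Substitute s = j25:
Numerator: 500 = 500 + j0
Denominator: (j25) + 250 = 250 + j25
|N| = √(500² + 0²) ≈ 500, ∠N ≈ 0.00°
|D| = √(250² + 25²) ≈ 251.25, ∠D ≈ 5.71°
|G| = 500 / 251.25 ≈ 1.99
Gain = 20 log₁₀(1.99) ≈ 5.98 dB
∠G = 0.00° − 5.71° = -5.71°

6.0 dB, -5.7°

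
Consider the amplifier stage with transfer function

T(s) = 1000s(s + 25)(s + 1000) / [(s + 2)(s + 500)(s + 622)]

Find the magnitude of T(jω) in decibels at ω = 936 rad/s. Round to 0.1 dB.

60.6 dB

At s = jω = j936:
zero (s+25): 25 + j936 → |·| = √(25²+936²) = √876721 ≈ 936.33, ∠ = arctan(936/25) ≈ 88.47°
zero (s+1000): 1000 + j936 → |·| = √(1000²+936²) = √1876096 ≈ 1369.7, ∠ = arctan(936/1000) ≈ 43.11°
zero at origin: s = j936 → |·| = 936, ∠ = 90.00°
pole (s+2): 2 + j936 → |·| = √(2²+936²) = √876100 ≈ 936, ∠ = arctan(936/2) ≈ 89.88°
pole (s+500): 500 + j936 → |·| = √(500²+936²) = √1126096 ≈ 1061.2, ∠ = arctan(936/500) ≈ 61.89°
pole (s+622): 622 + j936 → |·| = √(622²+936²) = √1262980 ≈ 1123.8, ∠ = arctan(936/622) ≈ 56.39°
|T| = 1000 · 1.2004e+09 / 1.1163e+09 ≈ 1075.3
Gain = 20 log₁₀(1075.3) ≈ 60.63 dB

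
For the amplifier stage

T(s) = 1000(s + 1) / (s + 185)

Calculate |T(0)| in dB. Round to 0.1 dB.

T(0) = 1000·1 / (185) ≈ 5.4054
20 log₁₀(5.4054) ≈ 14.66 dB

14.7 dB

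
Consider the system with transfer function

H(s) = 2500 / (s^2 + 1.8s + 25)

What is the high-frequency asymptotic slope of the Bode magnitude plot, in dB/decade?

-40 dB/decade

Each pole contributes −20 dB/decade at high frequency; each zero contributes +20 dB/decade.
Net: 0 zero(s) − 2 pole(s) → -40 dB/decade.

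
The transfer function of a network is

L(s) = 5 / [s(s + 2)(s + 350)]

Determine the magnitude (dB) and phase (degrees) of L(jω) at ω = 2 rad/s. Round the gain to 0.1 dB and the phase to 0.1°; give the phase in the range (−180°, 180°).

-52.0 dB, -135.3°

At s = jω = j2:
pole (s+2): 2 + j2 → |·| = √(2²+2²) = √8 ≈ 2.8284, ∠ = arctan(2/2) ≈ 45.00°
pole (s+350): 350 + j2 → |·| = √(350²+2²) = √122504 ≈ 350.01, ∠ = arctan(2/350) ≈ 0.33°
pole at origin: |s| = 2, ∠ = 90.00° (in denominator)
|L| = 5 / 1979.9 ≈ 0.0025254
Gain = 20 log₁₀(0.0025254) ≈ -51.95 dB
∠L = 0.00° − 135.33° = -135.33°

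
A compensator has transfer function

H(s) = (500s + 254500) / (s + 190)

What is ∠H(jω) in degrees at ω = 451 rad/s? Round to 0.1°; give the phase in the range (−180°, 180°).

-25.6°

Substitute s = j451:
Numerator: 500(j451) + 254500 = 254500 + j225500
Denominator: (j451) + 190 = 190 + j451
|N| = √(254500² + 225500²) ≈ 3.4003e+05, ∠N ≈ 41.54°
|D| = √(190² + 451²) ≈ 489.39, ∠D ≈ 67.15°
∠H = 41.54° − 67.15° = -25.61°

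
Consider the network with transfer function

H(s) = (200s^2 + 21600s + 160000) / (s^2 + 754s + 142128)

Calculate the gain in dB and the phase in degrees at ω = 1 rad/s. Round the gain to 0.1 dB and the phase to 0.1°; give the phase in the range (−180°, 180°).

Substitute s = j1:
Numerator: 200(j1)^2 + 21600(j1) + 160000 = 159800 + j21600
Denominator: (j1)^2 + 754(j1) + 142128 = 142127 + j754
|N| = √(159800² + 21600²) ≈ 1.6125e+05, ∠N ≈ 7.70°
|D| = √(142127² + 754²) ≈ 1.4213e+05, ∠D ≈ 0.30°
|H| = 1.6125e+05 / 1.4213e+05 ≈ 1.1345
Gain = 20 log₁₀(1.1345) ≈ 1.10 dB
∠H = 7.70° − 0.30° = 7.40°

1.1 dB, 7.4°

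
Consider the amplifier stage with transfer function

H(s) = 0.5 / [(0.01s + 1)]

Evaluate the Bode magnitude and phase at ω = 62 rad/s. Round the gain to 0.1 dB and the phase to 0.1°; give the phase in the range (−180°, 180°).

-7.4 dB, -31.8°

At ω = 62 rad/s:
pole (1 + j62·0.01) = 1 + j0.62 → |·| ≈ 1.1766, ∠ ≈ 31.80°
|H| = 0.5 · 1 / (1.1766) ≈ 0.42495
Gain = 20 log₁₀(0.42495) ≈ -7.43 dB
∠H = (0°) − (31.80°) = -31.80°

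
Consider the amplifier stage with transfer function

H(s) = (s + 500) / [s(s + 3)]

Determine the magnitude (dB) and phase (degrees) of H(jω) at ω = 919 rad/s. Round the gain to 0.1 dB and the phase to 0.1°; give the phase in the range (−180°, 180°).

At s = jω = j919:
zero (s+500): 500 + j919 → |·| = √(500²+919²) = √1094561 ≈ 1046.2, ∠ = arctan(919/500) ≈ 61.45°
pole (s+3): 3 + j919 → |·| = √(3²+919²) = √844570 ≈ 919, ∠ = arctan(919/3) ≈ 89.81°
pole at origin: |s| = 919, ∠ = 90.00° (in denominator)
|H| = 1 · 1046.2 / 8.4456e+05 ≈ 0.0012388
Gain = 20 log₁₀(0.0012388) ≈ -58.14 dB
∠H = 61.45° − 179.81° = -118.36°

-58.1 dB, -118.4°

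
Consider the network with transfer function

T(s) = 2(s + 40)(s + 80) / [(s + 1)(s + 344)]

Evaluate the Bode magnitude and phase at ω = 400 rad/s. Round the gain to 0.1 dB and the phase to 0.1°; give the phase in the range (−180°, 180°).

At s = jω = j400:
zero (s+40): 40 + j400 → |·| = √(40²+400²) = √161600 ≈ 402, ∠ = arctan(400/40) ≈ 84.29°
zero (s+80): 80 + j400 → |·| = √(80²+400²) = √166400 ≈ 407.92, ∠ = arctan(400/80) ≈ 78.69°
pole (s+1): 1 + j400 → |·| = √(1²+400²) = √160001 ≈ 400, ∠ = arctan(400/1) ≈ 89.86°
pole (s+344): 344 + j400 → |·| = √(344²+400²) = √278336 ≈ 527.58, ∠ = arctan(400/344) ≈ 49.30°
|T| = 2 · 1.6398e+05 / 2.1103e+05 ≈ 1.5541
Gain = 20 log₁₀(1.5541) ≈ 3.83 dB
∠T = 162.98° − 139.16° = 23.82°

3.8 dB, 23.8°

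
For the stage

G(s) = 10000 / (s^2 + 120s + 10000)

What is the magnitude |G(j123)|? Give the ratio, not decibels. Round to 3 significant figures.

At s = jω = j123:
quadratic: (j123)² + 120·j123 + 10000 = -5129 + j14760 → |·| ≈ 15626, ∠ ≈ 109.16°
|G| = 10000 / 15626 ≈ 0.63996

0.640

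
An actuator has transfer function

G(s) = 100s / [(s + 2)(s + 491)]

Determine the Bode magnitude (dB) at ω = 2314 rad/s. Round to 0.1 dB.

-27.5 dB

At s = jω = j2314:
zero at origin: s = j2314 → |·| = 2314, ∠ = 90.00°
pole (s+2): 2 + j2314 → |·| = √(2²+2314²) = √5354600 ≈ 2314, ∠ = arctan(2314/2) ≈ 89.95°
pole (s+491): 491 + j2314 → |·| = √(491²+2314²) = √5595677 ≈ 2365.5, ∠ = arctan(2314/491) ≈ 78.02°
|G| = 100 · 2314 / 5.4738e+06 ≈ 0.042274
Gain = 20 log₁₀(0.042274) ≈ -27.48 dB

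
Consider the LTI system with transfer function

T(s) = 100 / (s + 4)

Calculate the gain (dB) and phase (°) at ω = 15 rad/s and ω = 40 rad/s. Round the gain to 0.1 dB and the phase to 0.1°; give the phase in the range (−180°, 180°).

ω = 15: 16.2 dB, -75.1°; ω = 40: 7.9 dB, -84.3°

At s = jω = j15:
pole (s+4): 4 + j15 → |·| = √(4²+15²) = √241 ≈ 15.524, ∠ = arctan(15/4) ≈ 75.07°
|T| = 100 / 15.524 ≈ 6.4416
Gain = 20 log₁₀(6.4416) ≈ 16.18 dB
∠T = 0.00° − 75.07° = -75.07°

At s = jω = j40:
pole (s+4): 4 + j40 → |·| = √(4²+40²) = √1616 ≈ 40.2, ∠ = arctan(40/4) ≈ 84.29°
|T| = 100 / 40.2 ≈ 2.4876
Gain = 20 log₁₀(2.4876) ≈ 7.92 dB
∠T = 0.00° − 84.29° = -84.29°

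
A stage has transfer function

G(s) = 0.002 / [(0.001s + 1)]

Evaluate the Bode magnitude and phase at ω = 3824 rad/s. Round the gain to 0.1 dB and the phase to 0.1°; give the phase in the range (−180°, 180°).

At ω = 3824 rad/s:
pole (1 + j3824·0.001) = 1 + j3.824 → |·| ≈ 3.9526, ∠ ≈ 75.34°
|G| = 0.002 · 1 / (3.9526) ≈ 0.000506
Gain = 20 log₁₀(0.000506) ≈ -65.92 dB
∠G = (0°) − (75.34°) = -75.34°

-65.9 dB, -75.3°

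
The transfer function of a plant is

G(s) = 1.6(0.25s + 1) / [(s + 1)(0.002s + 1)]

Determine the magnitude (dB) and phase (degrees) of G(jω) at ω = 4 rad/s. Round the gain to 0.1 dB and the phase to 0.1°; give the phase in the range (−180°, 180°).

At ω = 4 rad/s:
zero (1 + j4·0.25) = 1 + j1 → |·| ≈ 1.4142, ∠ ≈ 45.00°
pole (1 + j4·1) = 1 + j4 → |·| ≈ 4.1231, ∠ ≈ 75.96°
pole (1 + j4·0.002) = 1 + j0.008 → |·| ≈ 1, ∠ ≈ 0.46°
|G| = 1.6 · 1.4142 / (4.1231 · 1) ≈ 0.54879
Gain = 20 log₁₀(0.54879) ≈ -5.21 dB
∠G = (45.00°) − (75.96° + 0.46°) = -31.42°

-5.2 dB, -31.4°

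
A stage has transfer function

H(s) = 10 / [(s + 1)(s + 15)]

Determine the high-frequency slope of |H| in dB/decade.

Each pole contributes −20 dB/decade at high frequency; each zero contributes +20 dB/decade.
Net: 0 zero(s) − 2 pole(s) → -40 dB/decade.

-40 dB/decade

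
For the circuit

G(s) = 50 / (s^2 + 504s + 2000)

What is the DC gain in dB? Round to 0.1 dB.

-32.0 dB

G(0) = 50 / 2000 = 0.025
20 log₁₀(0.025) ≈ -32.04 dB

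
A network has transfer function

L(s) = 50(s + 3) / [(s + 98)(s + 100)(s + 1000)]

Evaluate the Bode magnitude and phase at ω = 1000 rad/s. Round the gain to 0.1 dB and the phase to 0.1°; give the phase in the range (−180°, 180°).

At s = jω = j1000:
zero (s+3): 3 + j1000 → |·| = √(3²+1000²) = √1000009 ≈ 1000, ∠ = arctan(1000/3) ≈ 89.83°
pole (s+98): 98 + j1000 → |·| = √(98²+1000²) = √1009604 ≈ 1004.8, ∠ = arctan(1000/98) ≈ 84.40°
pole (s+100): 100 + j1000 → |·| = √(100²+1000²) = √1010000 ≈ 1005, ∠ = arctan(1000/100) ≈ 84.29°
pole (s+1000): 1000 + j1000 → |·| = √(1000²+1000²) = √2000000 ≈ 1414.2, ∠ = arctan(1000/1000) ≈ 45.00°
|L| = 50 · 1000 / 1.4281e+09 ≈ 3.5012e-05
Gain = 20 log₁₀(3.5012e-05) ≈ -89.12 dB
∠L = 89.83° − 213.69° = -123.86°

-89.1 dB, -123.9°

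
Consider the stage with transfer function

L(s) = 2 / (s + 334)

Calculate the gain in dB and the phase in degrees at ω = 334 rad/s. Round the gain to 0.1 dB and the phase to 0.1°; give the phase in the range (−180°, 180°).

-47.5 dB, -45.0°

At s = jω = j334:
pole (s+334): 334 + j334 → |·| = √(334²+334²) = √223112 ≈ 472.35, ∠ = arctan(334/334) ≈ 45.00°
|L| = 2 / 472.35 ≈ 0.0042341
Gain = 20 log₁₀(0.0042341) ≈ -47.46 dB
∠L = 0.00° − 45.00° = -45.00°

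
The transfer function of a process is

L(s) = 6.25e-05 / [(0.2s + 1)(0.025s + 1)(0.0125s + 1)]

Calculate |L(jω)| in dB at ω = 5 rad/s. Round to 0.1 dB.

At ω = 5 rad/s:
pole (1 + j5·0.2) = 1 + j1 → |·| ≈ 1.4142, ∠ ≈ 45.00°
pole (1 + j5·0.025) = 1 + j0.125 → |·| ≈ 1.0078, ∠ ≈ 7.13°
pole (1 + j5·0.0125) = 1 + j0.0625 → |·| ≈ 1.002, ∠ ≈ 3.58°
|L| = 6.25e-05 · 1 / (1.4142 · 1.0078 · 1.002) ≈ 4.3765e-05
Gain = 20 log₁₀(4.3765e-05) ≈ -87.18 dB

-87.2 dB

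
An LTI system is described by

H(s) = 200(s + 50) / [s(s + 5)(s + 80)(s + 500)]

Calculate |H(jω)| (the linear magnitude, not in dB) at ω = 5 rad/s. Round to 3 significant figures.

At s = jω = j5:
zero (s+50): 50 + j5 → |·| = √(50²+5²) = √2525 ≈ 50.249, ∠ = arctan(5/50) ≈ 5.71°
pole (s+5): 5 + j5 → |·| = √(5²+5²) = √50 ≈ 7.0711, ∠ = arctan(5/5) ≈ 45.00°
pole (s+80): 80 + j5 → |·| = √(80²+5²) = √6425 ≈ 80.156, ∠ = arctan(5/80) ≈ 3.58°
pole (s+500): 500 + j5 → |·| = √(500²+5²) = √250025 ≈ 500.02, ∠ = arctan(5/500) ≈ 0.57°
pole at origin: |s| = 5, ∠ = 90.00° (in denominator)
|H| = 200 · 50.249 / 1.417e+06 ≈ 0.0070923

0.00709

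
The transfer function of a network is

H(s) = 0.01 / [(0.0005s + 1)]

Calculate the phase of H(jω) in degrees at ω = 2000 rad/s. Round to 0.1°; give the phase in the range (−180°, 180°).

At ω = 2000 rad/s:
pole (1 + j2000·0.0005) = 1 + j1 → |·| ≈ 1.4142, ∠ ≈ 45.00°
∠H = (0°) − (45.00°) = -45.00°

-45.0°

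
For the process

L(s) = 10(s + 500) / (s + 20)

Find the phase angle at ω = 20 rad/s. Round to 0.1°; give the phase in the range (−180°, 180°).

-42.7°

At s = jω = j20:
zero (s+500): 500 + j20 → |·| = √(500²+20²) = √250400 ≈ 500.4, ∠ = arctan(20/500) ≈ 2.29°
pole (s+20): 20 + j20 → |·| = √(20²+20²) = √800 ≈ 28.284, ∠ = arctan(20/20) ≈ 45.00°
∠L = 2.29° − 45.00° = -42.71°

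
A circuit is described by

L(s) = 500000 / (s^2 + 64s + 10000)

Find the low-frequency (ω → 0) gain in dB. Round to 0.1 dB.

L(0) = 500000 / 10000 = 50
20 log₁₀(50) ≈ 33.98 dB

34.0 dB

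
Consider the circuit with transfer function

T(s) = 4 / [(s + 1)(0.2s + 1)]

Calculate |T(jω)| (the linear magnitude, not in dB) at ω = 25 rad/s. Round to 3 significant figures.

At ω = 25 rad/s:
pole (1 + j25·1) = 1 + j25 → |·| ≈ 25.02, ∠ ≈ 87.71°
pole (1 + j25·0.2) = 1 + j5 → |·| ≈ 5.099, ∠ ≈ 78.69°
|T| = 4 · 1 / (25.02 · 5.099) ≈ 0.031354

0.0314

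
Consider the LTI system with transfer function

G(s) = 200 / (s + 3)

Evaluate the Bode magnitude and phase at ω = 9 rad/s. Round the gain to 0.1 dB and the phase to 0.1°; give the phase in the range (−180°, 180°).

26.5 dB, -71.6°

Substitute s = j9:
Numerator: 200 = 200 + j0
Denominator: (j9) + 3 = 3 + j9
|N| = √(200² + 0²) ≈ 200, ∠N ≈ 0.00°
|D| = √(3² + 9²) ≈ 9.4868, ∠D ≈ 71.57°
|G| = 200 / 9.4868 ≈ 21.082
Gain = 20 log₁₀(21.082) ≈ 26.48 dB
∠G = 0.00° − 71.57° = -71.57°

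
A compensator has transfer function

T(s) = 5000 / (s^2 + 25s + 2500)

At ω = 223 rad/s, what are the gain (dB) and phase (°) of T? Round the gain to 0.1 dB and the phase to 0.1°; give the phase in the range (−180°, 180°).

-19.6 dB, -173.3°

At s = jω = j223:
quadratic: (j223)² + 25·j223 + 2500 = -47229 + j5575 → |·| ≈ 47557, ∠ ≈ 173.27°
|T| = 5000 / 47557 ≈ 0.10514
Gain = 20 log₁₀(0.10514) ≈ -19.56 dB
∠T = 0.00° − 173.27° = -173.27°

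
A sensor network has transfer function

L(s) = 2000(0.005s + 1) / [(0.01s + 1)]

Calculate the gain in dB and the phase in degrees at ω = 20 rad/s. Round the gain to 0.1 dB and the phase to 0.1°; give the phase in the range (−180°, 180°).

At ω = 20 rad/s:
zero (1 + j20·0.005) = 1 + j0.1 → |·| ≈ 1.005, ∠ ≈ 5.71°
pole (1 + j20·0.01) = 1 + j0.2 → |·| ≈ 1.0198, ∠ ≈ 11.31°
|L| = 2000 · 1.005 / (1.0198) ≈ 1971
Gain = 20 log₁₀(1971) ≈ 65.89 dB
∠L = (5.71°) − (11.31°) = -5.60°

65.9 dB, -5.6°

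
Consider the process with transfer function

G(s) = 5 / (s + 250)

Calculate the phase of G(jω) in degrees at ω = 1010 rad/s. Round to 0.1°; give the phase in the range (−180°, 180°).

-76.1°

Substitute s = j1010:
Numerator: 5 = 5 + j0
Denominator: (j1010) + 250 = 250 + j1010
|N| = √(5² + 0²) ≈ 5, ∠N ≈ 0.00°
|D| = √(250² + 1010²) ≈ 1040.5, ∠D ≈ 76.10°
∠G = 0.00° − 76.10° = -76.10°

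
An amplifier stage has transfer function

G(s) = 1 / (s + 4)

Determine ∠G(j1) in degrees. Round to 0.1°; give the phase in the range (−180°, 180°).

-14.0°

Substitute s = j1:
Numerator: 1 = 1 + j0
Denominator: (j1) + 4 = 4 + j1
|N| = √(1² + 0²) ≈ 1, ∠N ≈ 0.00°
|D| = √(4² + 1²) ≈ 4.1231, ∠D ≈ 14.04°
∠G = 0.00° − 14.04° = -14.04°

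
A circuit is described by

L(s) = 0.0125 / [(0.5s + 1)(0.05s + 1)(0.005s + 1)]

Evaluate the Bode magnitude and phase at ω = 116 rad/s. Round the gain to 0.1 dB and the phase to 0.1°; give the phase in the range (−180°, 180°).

-90.0 dB, 160.7°

At ω = 116 rad/s:
pole (1 + j116·0.5) = 1 + j58 → |·| ≈ 58.009, ∠ ≈ 89.01°
pole (1 + j116·0.05) = 1 + j5.8 → |·| ≈ 5.8856, ∠ ≈ 80.22°
pole (1 + j116·0.005) = 1 + j0.58 → |·| ≈ 1.156, ∠ ≈ 30.11°
|L| = 0.0125 · 1 / (58.009 · 5.8856 · 1.156) ≈ 3.1671e-05
Gain = 20 log₁₀(3.1671e-05) ≈ -89.99 dB
∠L = (0°) − (89.01° + 80.22° + 30.11°) = -199.34° ≡ 160.66° (principal value)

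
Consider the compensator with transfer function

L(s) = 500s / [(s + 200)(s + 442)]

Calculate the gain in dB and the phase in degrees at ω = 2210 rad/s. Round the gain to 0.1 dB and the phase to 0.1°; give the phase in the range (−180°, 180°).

-13.1 dB, -73.5°

At s = jω = j2210:
zero at origin: s = j2210 → |·| = 2210, ∠ = 90.00°
pole (s+200): 200 + j2210 → |·| = √(200²+2210²) = √4924100 ≈ 2219, ∠ = arctan(2210/200) ≈ 84.83°
pole (s+442): 442 + j2210 → |·| = √(442²+2210²) = √5079464 ≈ 2253.8, ∠ = arctan(2210/442) ≈ 78.69°
|L| = 500 · 2210 / 5.0012e+06 ≈ 0.22095
Gain = 20 log₁₀(0.22095) ≈ -13.11 dB
∠L = 90.00° − 163.52° = -73.52°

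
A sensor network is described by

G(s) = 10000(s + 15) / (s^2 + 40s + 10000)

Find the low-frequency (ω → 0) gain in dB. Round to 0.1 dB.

G(0) = 10000·15 / 10000 = 15
20 log₁₀(15) ≈ 23.52 dB

23.5 dB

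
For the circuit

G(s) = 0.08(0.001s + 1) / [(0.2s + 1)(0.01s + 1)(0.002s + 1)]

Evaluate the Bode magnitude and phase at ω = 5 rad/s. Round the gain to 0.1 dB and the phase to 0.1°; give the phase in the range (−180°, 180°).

At ω = 5 rad/s:
zero (1 + j5·0.001) = 1 + j0.005 → |·| ≈ 1, ∠ ≈ 0.29°
pole (1 + j5·0.2) = 1 + j1 → |·| ≈ 1.4142, ∠ ≈ 45.00°
pole (1 + j5·0.01) = 1 + j0.05 → |·| ≈ 1.0012, ∠ ≈ 2.86°
pole (1 + j5·0.002) = 1 + j0.01 → |·| ≈ 1, ∠ ≈ 0.57°
|G| = 0.08 · 1 / (1.4142 · 1.0012 · 1) ≈ 0.056501
Gain = 20 log₁₀(0.056501) ≈ -24.96 dB
∠G = (0.29°) − (45.00° + 2.86° + 0.57°) = -48.14°

-25.0 dB, -48.1°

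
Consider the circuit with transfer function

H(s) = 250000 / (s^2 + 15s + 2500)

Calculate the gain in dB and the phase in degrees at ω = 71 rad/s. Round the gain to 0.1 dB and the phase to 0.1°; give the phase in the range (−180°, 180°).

At s = jω = j71:
quadratic: (j71)² + 15·j71 + 2500 = -2541 + j1065 → |·| ≈ 2755.2, ∠ ≈ 157.26°
|H| = 250000 / 2755.2 ≈ 90.738
Gain = 20 log₁₀(90.738) ≈ 39.16 dB
∠H = 0.00° − 157.26° = -157.26°

39.2 dB, -157.3°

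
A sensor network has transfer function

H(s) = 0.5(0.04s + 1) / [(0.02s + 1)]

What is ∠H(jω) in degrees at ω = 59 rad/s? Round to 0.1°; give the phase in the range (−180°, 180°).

17.3°

At ω = 59 rad/s:
zero (1 + j59·0.04) = 1 + j2.36 → |·| ≈ 2.5631, ∠ ≈ 67.04°
pole (1 + j59·0.02) = 1 + j1.18 → |·| ≈ 1.5467, ∠ ≈ 49.72°
∠H = (67.04°) − (49.72°) = 17.32°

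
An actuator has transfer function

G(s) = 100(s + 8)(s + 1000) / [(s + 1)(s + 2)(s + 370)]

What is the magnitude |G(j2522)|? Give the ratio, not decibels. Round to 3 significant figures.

At s = jω = j2522:
zero (s+8): 8 + j2522 → |·| = √(8²+2522²) = √6360548 ≈ 2522, ∠ = arctan(2522/8) ≈ 89.82°
zero (s+1000): 1000 + j2522 → |·| = √(1000²+2522²) = √7360484 ≈ 2713, ∠ = arctan(2522/1000) ≈ 68.37°
pole (s+1): 1 + j2522 → |·| = √(1²+2522²) = √6360485 ≈ 2522, ∠ = arctan(2522/1) ≈ 89.98°
pole (s+2): 2 + j2522 → |·| = √(2²+2522²) = √6360488 ≈ 2522, ∠ = arctan(2522/2) ≈ 89.95°
pole (s+370): 370 + j2522 → |·| = √(370²+2522²) = √6497384 ≈ 2549, ∠ = arctan(2522/370) ≈ 81.65°
|G| = 100 · 6.8422e+06 / 1.6213e+10 ≈ 0.042202

0.0422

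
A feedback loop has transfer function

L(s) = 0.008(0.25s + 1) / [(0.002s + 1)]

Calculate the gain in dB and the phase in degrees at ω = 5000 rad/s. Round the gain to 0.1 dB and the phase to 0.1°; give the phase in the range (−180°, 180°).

-0.0 dB, 5.7°

At ω = 5000 rad/s:
zero (1 + j5000·0.25) = 1 + j1250 → |·| ≈ 1250, ∠ ≈ 89.95°
pole (1 + j5000·0.002) = 1 + j10 → |·| ≈ 10.05, ∠ ≈ 84.29°
|L| = 0.008 · 1250 / (10.05) ≈ 0.99502
Gain = 20 log₁₀(0.99502) ≈ -0.04 dB
∠L = (89.95°) − (84.29°) = 5.66°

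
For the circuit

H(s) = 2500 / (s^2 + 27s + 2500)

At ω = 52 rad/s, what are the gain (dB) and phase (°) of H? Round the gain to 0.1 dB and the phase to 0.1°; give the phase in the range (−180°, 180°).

At s = jω = j52:
quadratic: (j52)² + 27·j52 + 2500 = -204 + j1404 → |·| ≈ 1418.7, ∠ ≈ 98.27°
|H| = 2500 / 1418.7 ≈ 1.7622
Gain = 20 log₁₀(1.7622) ≈ 4.92 dB
∠H = 0.00° − 98.27° = -98.27°

4.9 dB, -98.3°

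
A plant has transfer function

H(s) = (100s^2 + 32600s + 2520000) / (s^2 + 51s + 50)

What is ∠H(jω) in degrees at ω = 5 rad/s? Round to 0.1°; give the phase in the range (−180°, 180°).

-80.7°

Substitute s = j5:
Numerator: 100(j5)^2 + 32600(j5) + 2520000 = 2517500 + j163000
Denominator: (j5)^2 + 51(j5) + 50 = 25 + j255
|N| = √(2517500² + 163000²) ≈ 2.5228e+06, ∠N ≈ 3.70°
|D| = √(25² + 255²) ≈ 256.22, ∠D ≈ 84.40°
∠H = 3.70° − 84.40° = -80.70°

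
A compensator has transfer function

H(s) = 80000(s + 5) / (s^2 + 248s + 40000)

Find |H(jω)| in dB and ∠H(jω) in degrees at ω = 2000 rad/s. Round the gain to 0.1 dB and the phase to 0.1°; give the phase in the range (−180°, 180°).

At s = jω = j2000:
zero (s+5): 5 + j2000 → |·| = √(5²+2000²) = √4000025 ≈ 2000, ∠ = arctan(2000/5) ≈ 89.86°
quadratic: (j2000)² + 248·j2000 + 40000 = -3960000 + j496000 → |·| ≈ 3.9909e+06, ∠ ≈ 172.86°
|H| = 80000 · 2000 / 3.9909e+06 ≈ 40.091
Gain = 20 log₁₀(40.091) ≈ 32.06 dB
∠H = 89.86° − 172.86° = -83.00°

32.1 dB, -83.0°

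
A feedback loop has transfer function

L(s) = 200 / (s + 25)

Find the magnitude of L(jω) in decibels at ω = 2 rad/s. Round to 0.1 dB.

Substitute s = j2:
Numerator: 200 = 200 + j0
Denominator: (j2) + 25 = 25 + j2
|N| = √(200² + 0²) ≈ 200, ∠N ≈ 0.00°
|D| = √(25² + 2²) ≈ 25.08, ∠D ≈ 4.57°
|L| = 200 / 25.08 ≈ 7.9745
Gain = 20 log₁₀(7.9745) ≈ 18.03 dB

18.0 dB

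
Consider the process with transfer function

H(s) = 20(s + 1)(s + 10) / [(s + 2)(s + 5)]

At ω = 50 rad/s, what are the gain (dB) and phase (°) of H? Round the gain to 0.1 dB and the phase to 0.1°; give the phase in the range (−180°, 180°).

At s = jω = j50:
zero (s+1): 1 + j50 → |·| = √(1²+50²) = √2501 ≈ 50.01, ∠ = arctan(50/1) ≈ 88.85°
zero (s+10): 10 + j50 → |·| = √(10²+50²) = √2600 ≈ 50.99, ∠ = arctan(50/10) ≈ 78.69°
pole (s+2): 2 + j50 → |·| = √(2²+50²) = √2504 ≈ 50.04, ∠ = arctan(50/2) ≈ 87.71°
pole (s+5): 5 + j50 → |·| = √(5²+50²) = √2525 ≈ 50.249, ∠ = arctan(50/5) ≈ 84.29°
|H| = 20 · 2550 / 2514.5 ≈ 20.282
Gain = 20 log₁₀(20.282) ≈ 26.14 dB
∠H = 167.54° − 172.00° = -4.46°

26.1 dB, -4.5°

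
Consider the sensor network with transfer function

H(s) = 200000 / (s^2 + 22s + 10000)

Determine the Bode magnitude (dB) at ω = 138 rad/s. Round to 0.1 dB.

At s = jω = j138:
quadratic: (j138)² + 22·j138 + 10000 = -9044 + j3036 → |·| ≈ 9540, ∠ ≈ 161.44°
|H| = 200000 / 9540 ≈ 20.964
Gain = 20 log₁₀(20.964) ≈ 26.43 dB

26.4 dB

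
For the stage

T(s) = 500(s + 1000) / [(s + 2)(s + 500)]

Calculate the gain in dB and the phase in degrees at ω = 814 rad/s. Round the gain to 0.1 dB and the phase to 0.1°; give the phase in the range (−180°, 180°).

-1.6 dB, -109.2°

At s = jω = j814:
zero (s+1000): 1000 + j814 → |·| = √(1000²+814²) = √1662596 ≈ 1289.4, ∠ = arctan(814/1000) ≈ 39.15°
pole (s+2): 2 + j814 → |·| = √(2²+814²) = √662600 ≈ 814, ∠ = arctan(814/2) ≈ 89.86°
pole (s+500): 500 + j814 → |·| = √(500²+814²) = √912596 ≈ 955.3, ∠ = arctan(814/500) ≈ 58.44°
|T| = 500 · 1289.4 / 7.7761e+05 ≈ 0.82908
Gain = 20 log₁₀(0.82908) ≈ -1.63 dB
∠T = 39.15° − 148.30° = -109.15°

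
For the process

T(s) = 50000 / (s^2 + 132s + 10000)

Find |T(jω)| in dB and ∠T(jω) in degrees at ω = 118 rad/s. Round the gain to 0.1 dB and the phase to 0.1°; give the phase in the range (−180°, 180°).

At s = jω = j118:
quadratic: (j118)² + 132·j118 + 10000 = -3924 + j15576 → |·| ≈ 16063, ∠ ≈ 104.14°
|T| = 50000 / 16063 ≈ 3.1127
Gain = 20 log₁₀(3.1127) ≈ 9.86 dB
∠T = 0.00° − 104.14° = -104.14°

9.9 dB, -104.1°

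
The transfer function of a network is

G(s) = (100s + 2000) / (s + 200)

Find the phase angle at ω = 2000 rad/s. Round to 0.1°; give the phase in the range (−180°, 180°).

Substitute s = j2000:
Numerator: 100(j2000) + 2000 = 2000 + j200000
Denominator: (j2000) + 200 = 200 + j2000
|N| = √(2000² + 200000²) ≈ 2.0001e+05, ∠N ≈ 89.43°
|D| = √(200² + 2000²) ≈ 2010, ∠D ≈ 84.29°
∠G = 89.43° − 84.29° = 5.14°

5.1°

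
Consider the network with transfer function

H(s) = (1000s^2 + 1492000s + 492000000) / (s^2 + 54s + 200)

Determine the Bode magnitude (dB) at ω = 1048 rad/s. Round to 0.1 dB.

Substitute s = j1048:
Numerator: 1000(j1048)^2 + 1492000(j1048) + 492000000 = -606304000 + j1563616000
Denominator: (j1048)^2 + 54(j1048) + 200 = -1098104 + j56592
|N| = √(606304000² + 1563616000²) ≈ 1.6771e+09, ∠N ≈ 111.19°
|D| = √(1098104² + 56592²) ≈ 1.0996e+06, ∠D ≈ 177.05°
|H| = 1.6771e+09 / 1.0996e+06 ≈ 1525.2
Gain = 20 log₁₀(1525.2) ≈ 63.67 dB

63.7 dB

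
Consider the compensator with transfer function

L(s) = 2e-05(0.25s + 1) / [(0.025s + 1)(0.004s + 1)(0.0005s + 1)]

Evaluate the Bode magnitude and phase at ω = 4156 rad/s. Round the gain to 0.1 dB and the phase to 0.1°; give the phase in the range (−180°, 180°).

-105.7 dB, -150.4°

At ω = 4156 rad/s:
zero (1 + j4156·0.25) = 1 + j1039 → |·| ≈ 1039, ∠ ≈ 89.94°
pole (1 + j4156·0.025) = 1 + j103.9 → |·| ≈ 103.9, ∠ ≈ 89.45°
pole (1 + j4156·0.004) = 1 + j16.624 → |·| ≈ 16.654, ∠ ≈ 86.56°
pole (1 + j4156·0.0005) = 1 + j2.078 → |·| ≈ 2.3061, ∠ ≈ 64.30°
|L| = 2e-05 · 1039 / (103.9 · 16.654 · 2.3061) ≈ 5.2075e-06
Gain = 20 log₁₀(5.2075e-06) ≈ -105.67 dB
∠L = (89.94°) − (89.45° + 86.56° + 64.30°) = -150.37°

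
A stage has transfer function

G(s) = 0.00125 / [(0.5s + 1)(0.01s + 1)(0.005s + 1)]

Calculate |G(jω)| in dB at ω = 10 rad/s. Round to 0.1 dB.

At ω = 10 rad/s:
pole (1 + j10·0.5) = 1 + j5 → |·| ≈ 5.099, ∠ ≈ 78.69°
pole (1 + j10·0.01) = 1 + j0.1 → |·| ≈ 1.005, ∠ ≈ 5.71°
pole (1 + j10·0.005) = 1 + j0.05 → |·| ≈ 1.0012, ∠ ≈ 2.86°
|G| = 0.00125 · 1 / (5.099 · 1.005 · 1.0012) ≈ 0.00024363
Gain = 20 log₁₀(0.00024363) ≈ -72.27 dB

-72.3 dB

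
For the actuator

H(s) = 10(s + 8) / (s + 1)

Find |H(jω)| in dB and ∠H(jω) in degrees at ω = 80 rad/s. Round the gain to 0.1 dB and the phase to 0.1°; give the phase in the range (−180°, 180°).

At s = jω = j80:
zero (s+8): 8 + j80 → |·| = √(8²+80²) = √6464 ≈ 80.399, ∠ = arctan(80/8) ≈ 84.29°
pole (s+1): 1 + j80 → |·| = √(1²+80²) = √6401 ≈ 80.006, ∠ = arctan(80/1) ≈ 89.28°
|H| = 10 · 80.399 / 80.006 ≈ 10.049
Gain = 20 log₁₀(10.049) ≈ 20.04 dB
∠H = 84.29° − 89.28° = -4.99°

20.0 dB, -5.0°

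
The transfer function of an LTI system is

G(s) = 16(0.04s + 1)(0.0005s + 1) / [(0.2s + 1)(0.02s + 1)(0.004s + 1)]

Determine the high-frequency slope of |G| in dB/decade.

-20 dB/decade

Each pole contributes −20 dB/decade at high frequency; each zero contributes +20 dB/decade.
Net: 2 zero(s) − 3 pole(s) → -20 dB/decade.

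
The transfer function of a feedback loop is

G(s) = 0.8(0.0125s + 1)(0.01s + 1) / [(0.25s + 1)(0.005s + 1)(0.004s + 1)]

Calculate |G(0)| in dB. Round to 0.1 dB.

G(0) = 0.8 · 1 / 1 = 0.8
20 log₁₀(0.8) ≈ -1.94 dB

-1.9 dB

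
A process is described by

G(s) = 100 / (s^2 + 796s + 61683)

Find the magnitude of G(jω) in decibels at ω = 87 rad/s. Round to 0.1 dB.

-58.9 dB

Substitute s = j87:
Numerator: 100 = 100 + j0
Denominator: (j87)^2 + 796(j87) + 61683 = 54114 + j69252
|N| = √(100² + 0²) ≈ 100, ∠N ≈ 0.00°
|D| = √(54114² + 69252²) ≈ 87887, ∠D ≈ 52.00°
|G| = 100 / 87887 ≈ 0.0011378
Gain = 20 log₁₀(0.0011378) ≈ -58.88 dB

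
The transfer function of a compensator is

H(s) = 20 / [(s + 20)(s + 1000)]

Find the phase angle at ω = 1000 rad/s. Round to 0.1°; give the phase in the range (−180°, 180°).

-133.9°

At s = jω = j1000:
pole (s+20): 20 + j1000 → |·| = √(20²+1000²) = √1000400 ≈ 1000.2, ∠ = arctan(1000/20) ≈ 88.85°
pole (s+1000): 1000 + j1000 → |·| = √(1000²+1000²) = √2000000 ≈ 1414.2, ∠ = arctan(1000/1000) ≈ 45.00°
∠H = 0.00° − 133.85° = -133.85°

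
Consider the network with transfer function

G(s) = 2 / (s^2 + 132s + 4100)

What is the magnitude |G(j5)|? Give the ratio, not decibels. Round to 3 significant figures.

0.000484

Substitute s = j5:
Numerator: 2 = 2 + j0
Denominator: (j5)^2 + 132(j5) + 4100 = 4075 + j660
|N| = √(2² + 0²) ≈ 2, ∠N ≈ 0.00°
|D| = √(4075² + 660²) ≈ 4128.1, ∠D ≈ 9.20°
|G| = 2 / 4128.1 ≈ 0.00048448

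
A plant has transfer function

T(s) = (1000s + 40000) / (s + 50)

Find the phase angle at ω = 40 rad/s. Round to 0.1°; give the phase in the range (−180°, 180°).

Substitute s = j40:
Numerator: 1000(j40) + 40000 = 40000 + j40000
Denominator: (j40) + 50 = 50 + j40
|N| = √(40000² + 40000²) ≈ 56569, ∠N ≈ 45.00°
|D| = √(50² + 40²) ≈ 64.031, ∠D ≈ 38.66°
∠T = 45.00° − 38.66° = 6.34°

6.3°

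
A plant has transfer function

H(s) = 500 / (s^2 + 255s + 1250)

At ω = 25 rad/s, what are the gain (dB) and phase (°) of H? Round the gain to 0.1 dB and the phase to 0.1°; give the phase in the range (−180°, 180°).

-22.2 dB, -84.4°

Substitute s = j25:
Numerator: 500 = 500 + j0
Denominator: (j25)^2 + 255(j25) + 1250 = 625 + j6375
|N| = √(500² + 0²) ≈ 500, ∠N ≈ 0.00°
|D| = √(625² + 6375²) ≈ 6405.6, ∠D ≈ 84.40°
|H| = 500 / 6405.6 ≈ 0.078057
Gain = 20 log₁₀(0.078057) ≈ -22.15 dB
∠H = 0.00° − 84.40° = -84.40°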